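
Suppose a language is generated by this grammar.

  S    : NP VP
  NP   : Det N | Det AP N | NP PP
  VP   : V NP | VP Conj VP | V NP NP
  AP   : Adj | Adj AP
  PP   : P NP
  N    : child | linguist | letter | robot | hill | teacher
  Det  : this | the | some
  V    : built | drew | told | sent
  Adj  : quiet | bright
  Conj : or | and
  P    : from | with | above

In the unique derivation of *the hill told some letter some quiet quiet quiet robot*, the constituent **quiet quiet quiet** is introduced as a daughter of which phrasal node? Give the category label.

NP

[S [NP [Det the] [N hill]] [VP [V told] [NP [Det some] [N letter]] [NP [Det some] [AP [Adj quiet] [AP [Adj quiet] [AP [Adj quiet]]]] [N robot]]]]
The span 'quiet quiet quiet' is the AP node built by AP → Adj AP.
Its mother is the NP built by NP → Det AP N.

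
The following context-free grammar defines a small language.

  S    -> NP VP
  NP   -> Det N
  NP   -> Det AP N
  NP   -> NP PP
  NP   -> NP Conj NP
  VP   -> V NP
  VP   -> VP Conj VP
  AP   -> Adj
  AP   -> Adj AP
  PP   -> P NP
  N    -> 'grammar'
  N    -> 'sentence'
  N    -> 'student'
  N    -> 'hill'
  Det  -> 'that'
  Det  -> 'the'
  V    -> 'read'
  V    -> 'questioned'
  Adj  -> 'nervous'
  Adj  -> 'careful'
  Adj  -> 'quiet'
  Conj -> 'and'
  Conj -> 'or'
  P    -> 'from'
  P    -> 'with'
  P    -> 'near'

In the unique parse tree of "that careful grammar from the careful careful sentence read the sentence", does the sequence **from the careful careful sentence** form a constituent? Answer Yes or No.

Yes

[S [NP [NP [Det that] [AP [Adj careful]] [N grammar]] [PP [P from] [NP [Det the] [AP [Adj careful] [AP [Adj careful]]] [N sentence]]]] [VP [V read] [NP [Det the] [N sentence]]]]
The words 'from the careful careful sentence' are exhaustively dominated by a single PP node (built by PP → P NP), so they form a constituent.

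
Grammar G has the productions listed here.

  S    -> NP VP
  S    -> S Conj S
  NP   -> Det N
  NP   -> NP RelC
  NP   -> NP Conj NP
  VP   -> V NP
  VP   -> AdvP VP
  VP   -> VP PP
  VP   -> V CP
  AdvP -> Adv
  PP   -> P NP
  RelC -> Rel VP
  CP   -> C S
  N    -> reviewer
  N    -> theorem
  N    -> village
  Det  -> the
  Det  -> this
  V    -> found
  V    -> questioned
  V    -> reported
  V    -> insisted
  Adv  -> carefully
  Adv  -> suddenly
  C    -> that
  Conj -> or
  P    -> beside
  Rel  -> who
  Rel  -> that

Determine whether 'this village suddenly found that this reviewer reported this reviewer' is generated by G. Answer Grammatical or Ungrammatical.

S
  NP
    Det: this
    N: village
  VP
    AdvP
      Adv: suddenly
    VP
      V: found
      CP
        C: that
        S
          NP
            Det: this
            N: reviewer
          VP
            V: reported
            NP
              Det: this
              N: reviewer
Every word is introduced by a lexical rule and the phrasal rules combine the resulting categories into a single S.

Grammatical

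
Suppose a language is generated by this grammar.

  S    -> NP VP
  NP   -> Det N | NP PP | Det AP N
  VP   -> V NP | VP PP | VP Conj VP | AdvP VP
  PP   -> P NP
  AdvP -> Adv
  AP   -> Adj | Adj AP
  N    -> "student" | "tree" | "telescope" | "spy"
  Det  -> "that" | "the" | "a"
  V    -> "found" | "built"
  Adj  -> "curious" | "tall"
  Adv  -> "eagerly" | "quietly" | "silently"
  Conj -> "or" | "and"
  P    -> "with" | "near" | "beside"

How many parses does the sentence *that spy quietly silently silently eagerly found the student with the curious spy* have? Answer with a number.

Two of the 6 distinct bracketings:
[S [NP [Det that] [N spy]] [VP [VP [AdvP [Adv quietly]] [VP [AdvP [Adv silently]] [VP [AdvP [Adv silently]] [VP [AdvP [Adv eagerly]] [VP [V found] [NP [Det the] [N student]]]]]]] [PP [P with] [NP [Det the] [AP [Adj curious]] [N spy]]]]]
[S [NP [Det that] [N spy]] [VP [AdvP [Adv quietly]] [VP [VP [AdvP [Adv silently]] [VP [AdvP [Adv silently]] [VP [AdvP [Adv eagerly]] [VP [V found] [NP [Det the] [N student]]]]]] [PP [P with] [NP [Det the] [AP [Adj curious]] [N spy]]]]]]
The trees differ in how a recursive rule is bracketed over the same span.

6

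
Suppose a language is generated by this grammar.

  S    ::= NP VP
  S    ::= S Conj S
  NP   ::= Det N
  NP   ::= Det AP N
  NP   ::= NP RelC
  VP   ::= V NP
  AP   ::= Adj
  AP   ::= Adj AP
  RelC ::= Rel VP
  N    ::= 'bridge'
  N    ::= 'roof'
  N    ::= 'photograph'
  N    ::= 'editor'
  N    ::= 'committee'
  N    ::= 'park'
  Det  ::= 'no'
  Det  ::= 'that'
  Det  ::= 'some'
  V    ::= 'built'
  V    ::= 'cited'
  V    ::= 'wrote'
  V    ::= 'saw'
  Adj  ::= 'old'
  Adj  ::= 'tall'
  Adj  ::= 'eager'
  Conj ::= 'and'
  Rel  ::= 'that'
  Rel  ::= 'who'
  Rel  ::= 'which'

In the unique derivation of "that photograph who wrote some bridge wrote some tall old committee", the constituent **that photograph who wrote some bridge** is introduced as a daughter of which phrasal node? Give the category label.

S
  NP
    NP
      Det: that
      N: photograph
    RelC
      Rel: who
      VP
        V: wrote
        NP
          Det: some
          N: bridge
  VP
    V: wrote
    NP
      Det: some
      AP
        Adj: tall
        AP
          Adj: old
      N: committee
The span 'that photograph who wrote some bridge' is the NP node built by NP → NP RelC.
Its mother is the S built by S → NP VP.

S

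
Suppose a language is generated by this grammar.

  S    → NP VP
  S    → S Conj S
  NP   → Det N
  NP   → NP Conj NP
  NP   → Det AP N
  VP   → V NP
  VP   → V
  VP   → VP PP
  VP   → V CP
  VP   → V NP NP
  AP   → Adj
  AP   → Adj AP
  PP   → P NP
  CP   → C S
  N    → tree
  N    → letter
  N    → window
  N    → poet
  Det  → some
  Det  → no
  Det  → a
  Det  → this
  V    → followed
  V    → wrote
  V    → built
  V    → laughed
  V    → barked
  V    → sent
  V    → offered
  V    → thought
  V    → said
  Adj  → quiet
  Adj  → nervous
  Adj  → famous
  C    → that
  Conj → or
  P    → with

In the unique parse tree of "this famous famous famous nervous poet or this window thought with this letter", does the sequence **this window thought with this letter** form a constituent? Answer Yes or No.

[S [NP [NP [Det this] [AP [Adj famous] [AP [Adj famous] [AP [Adj famous] [AP [Adj nervous]]]]] [N poet]] [Conj or] [NP [Det this] [N window]]] [VP [VP [V thought]] [PP [P with] [NP [Det this] [N letter]]]]]
The smallest constituent containing 'this window thought with this letter' is the S spanning 'this famous famous famous nervous poet or this window thought with this letter'; no single node in the tree dominates exactly the given words.

No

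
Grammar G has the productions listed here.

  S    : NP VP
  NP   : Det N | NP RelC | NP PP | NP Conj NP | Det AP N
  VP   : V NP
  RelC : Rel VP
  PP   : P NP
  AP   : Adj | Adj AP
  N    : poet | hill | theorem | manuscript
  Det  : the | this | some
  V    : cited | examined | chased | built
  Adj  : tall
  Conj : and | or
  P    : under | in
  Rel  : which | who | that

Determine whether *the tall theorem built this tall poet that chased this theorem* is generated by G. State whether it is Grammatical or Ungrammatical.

[S [NP [Det the] [AP [Adj tall]] [N theorem]] [VP [V built] [NP [NP [Det this] [AP [Adj tall]] [N poet]] [RelC [Rel that] [VP [V chased] [NP [Det this] [N theorem]]]]]]]
The bracketing above is licensed at every node by one of the given productions, with S at the root.

Grammatical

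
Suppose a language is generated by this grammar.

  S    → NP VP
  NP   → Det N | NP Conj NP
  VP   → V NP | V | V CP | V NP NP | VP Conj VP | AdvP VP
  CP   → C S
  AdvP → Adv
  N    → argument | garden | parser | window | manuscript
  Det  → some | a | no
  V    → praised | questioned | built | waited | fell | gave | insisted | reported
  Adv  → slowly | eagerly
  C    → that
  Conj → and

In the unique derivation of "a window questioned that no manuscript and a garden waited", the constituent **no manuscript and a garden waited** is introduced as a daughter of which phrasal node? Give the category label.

S
  NP
    Det: a
    N: window
  VP
    V: questioned
    CP
      C: that
      S
        NP
          NP
            Det: no
            N: manuscript
          Conj: and
          NP
            Det: a
            N: garden
        VP
          V: waited
The span 'no manuscript and a garden waited' is the S node built by S → NP VP.
Its mother is the CP built by CP → C S.

CP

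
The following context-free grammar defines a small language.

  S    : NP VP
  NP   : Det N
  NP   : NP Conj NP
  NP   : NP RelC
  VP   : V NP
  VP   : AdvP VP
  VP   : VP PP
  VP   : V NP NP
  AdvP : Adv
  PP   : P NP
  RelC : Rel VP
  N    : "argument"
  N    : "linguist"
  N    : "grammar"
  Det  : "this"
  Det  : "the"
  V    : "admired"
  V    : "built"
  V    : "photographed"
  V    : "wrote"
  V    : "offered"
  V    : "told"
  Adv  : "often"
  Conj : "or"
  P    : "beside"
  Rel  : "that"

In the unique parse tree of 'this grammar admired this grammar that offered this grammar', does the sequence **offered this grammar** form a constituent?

Yes

[S [NP [Det this] [N grammar]] [VP [V admired] [NP [NP [Det this] [N grammar]] [RelC [Rel that] [VP [V offered] [NP [Det this] [N grammar]]]]]]]
The words 'offered this grammar' are exhaustively dominated by a single VP node (built by VP → V NP), so they form a constituent.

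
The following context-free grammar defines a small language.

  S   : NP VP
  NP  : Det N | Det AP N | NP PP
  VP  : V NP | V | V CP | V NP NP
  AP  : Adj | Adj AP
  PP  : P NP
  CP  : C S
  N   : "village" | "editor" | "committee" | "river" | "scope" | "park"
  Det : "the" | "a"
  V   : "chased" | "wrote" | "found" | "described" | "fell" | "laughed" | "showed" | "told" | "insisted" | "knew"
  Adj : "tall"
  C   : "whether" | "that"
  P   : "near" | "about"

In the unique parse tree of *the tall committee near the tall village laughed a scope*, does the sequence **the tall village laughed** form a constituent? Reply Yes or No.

No

[S [NP [NP [Det the] [AP [Adj tall]] [N committee]] [PP [P near] [NP [Det the] [AP [Adj tall]] [N village]]]] [VP [V laughed] [NP [Det a] [N scope]]]]
The smallest constituent containing 'the tall village laughed' is the S spanning 'the tall committee near the tall village laughed a scope'; no single node in the tree dominates exactly the given words.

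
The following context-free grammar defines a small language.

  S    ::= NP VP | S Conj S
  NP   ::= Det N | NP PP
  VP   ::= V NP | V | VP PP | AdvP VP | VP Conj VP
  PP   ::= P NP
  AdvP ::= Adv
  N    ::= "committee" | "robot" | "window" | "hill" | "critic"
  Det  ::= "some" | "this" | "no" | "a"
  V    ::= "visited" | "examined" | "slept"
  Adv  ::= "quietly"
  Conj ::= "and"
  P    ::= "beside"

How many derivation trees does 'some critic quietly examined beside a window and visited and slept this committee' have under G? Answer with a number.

Two of the 7 distinct bracketings:
[S [NP [Det some] [N critic]] [VP [AdvP [Adv quietly]] [VP [VP [VP [V examined]] [PP [P beside] [NP [Det a] [N window]]]] [Conj and] [VP [VP [V visited]] [Conj and] [VP [V slept] [NP [Det this] [N committee]]]]]]]
[S [NP [Det some] [N critic]] [VP [AdvP [Adv quietly]] [VP [VP [VP [VP [V examined]] [PP [P beside] [NP [Det a] [N window]]]] [Conj and] [VP [V visited]]] [Conj and] [VP [V slept] [NP [Det this] [N committee]]]]]]
The trees differ in how a recursive rule is bracketed over the same span.

7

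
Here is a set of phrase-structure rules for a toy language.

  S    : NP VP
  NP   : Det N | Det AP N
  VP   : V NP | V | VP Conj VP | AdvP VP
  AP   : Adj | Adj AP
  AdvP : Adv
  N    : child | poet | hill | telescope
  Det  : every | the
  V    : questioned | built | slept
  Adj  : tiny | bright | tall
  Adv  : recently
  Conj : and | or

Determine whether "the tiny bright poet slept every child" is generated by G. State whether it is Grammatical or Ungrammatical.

[S [NP [Det the] [AP [Adj tiny] [AP [Adj bright]]] [N poet]] [VP [V slept] [NP [Det every] [N child]]]]
Every word is introduced by a lexical rule and the phrasal rules combine the resulting categories into a single S.

Grammatical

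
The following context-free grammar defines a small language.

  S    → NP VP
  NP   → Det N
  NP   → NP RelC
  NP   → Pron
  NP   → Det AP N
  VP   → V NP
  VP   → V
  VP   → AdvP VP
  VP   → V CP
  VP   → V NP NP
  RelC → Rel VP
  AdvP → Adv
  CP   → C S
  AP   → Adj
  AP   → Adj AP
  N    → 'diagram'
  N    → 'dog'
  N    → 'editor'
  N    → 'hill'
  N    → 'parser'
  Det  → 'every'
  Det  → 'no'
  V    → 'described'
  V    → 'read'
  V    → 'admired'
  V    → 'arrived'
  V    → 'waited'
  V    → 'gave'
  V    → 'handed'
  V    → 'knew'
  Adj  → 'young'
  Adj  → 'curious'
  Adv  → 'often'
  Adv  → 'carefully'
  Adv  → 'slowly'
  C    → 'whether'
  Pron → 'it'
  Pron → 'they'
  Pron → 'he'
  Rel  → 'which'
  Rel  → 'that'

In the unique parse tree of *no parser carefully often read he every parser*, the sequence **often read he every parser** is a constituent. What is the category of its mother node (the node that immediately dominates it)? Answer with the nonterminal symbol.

VP

S
  NP
    Det: no
    N: parser
  VP
    AdvP
      Adv: carefully
    VP
      AdvP
        Adv: often
      VP
        V: read
        NP
          Pron: he
        NP
          Det: every
          N: parser
The span 'often read he every parser' is the VP node built by VP → AdvP VP.
Its mother is the VP built by VP → AdvP VP.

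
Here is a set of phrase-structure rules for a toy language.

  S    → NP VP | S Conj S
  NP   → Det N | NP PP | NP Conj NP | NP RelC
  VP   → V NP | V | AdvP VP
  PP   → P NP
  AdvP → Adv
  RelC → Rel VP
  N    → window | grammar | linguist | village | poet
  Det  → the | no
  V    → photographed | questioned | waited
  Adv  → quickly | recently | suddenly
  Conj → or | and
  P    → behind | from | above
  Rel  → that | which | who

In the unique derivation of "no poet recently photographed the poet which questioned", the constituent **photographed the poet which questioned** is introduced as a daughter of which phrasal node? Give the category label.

VP

[S [NP [Det no] [N poet]] [VP [AdvP [Adv recently]] [VP [V photographed] [NP [NP [Det the] [N poet]] [RelC [Rel which] [VP [V questioned]]]]]]]
The span 'photographed the poet which questioned' is the VP node built by VP → V NP.
Its mother is the VP built by VP → AdvP VP.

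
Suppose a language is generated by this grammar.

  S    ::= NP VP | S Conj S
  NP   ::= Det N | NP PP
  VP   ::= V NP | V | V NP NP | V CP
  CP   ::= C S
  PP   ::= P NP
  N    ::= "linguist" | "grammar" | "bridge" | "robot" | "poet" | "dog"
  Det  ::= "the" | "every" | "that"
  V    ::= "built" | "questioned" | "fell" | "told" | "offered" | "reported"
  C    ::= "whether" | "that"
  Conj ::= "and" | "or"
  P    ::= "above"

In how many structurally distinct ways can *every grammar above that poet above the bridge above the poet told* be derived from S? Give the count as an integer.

Two of the 5 distinct bracketings:
[S [NP [NP [Det every] [N grammar]] [PP [P above] [NP [NP [Det that] [N poet]] [PP [P above] [NP [NP [Det the] [N bridge]] [PP [P above] [NP [Det the] [N poet]]]]]]]] [VP [V told]]]
[S [NP [NP [Det every] [N grammar]] [PP [P above] [NP [NP [NP [Det that] [N poet]] [PP [P above] [NP [Det the] [N bridge]]]] [PP [P above] [NP [Det the] [N poet]]]]]] [VP [V told]]]
The trees differ in how a recursive rule is bracketed over the same span.

5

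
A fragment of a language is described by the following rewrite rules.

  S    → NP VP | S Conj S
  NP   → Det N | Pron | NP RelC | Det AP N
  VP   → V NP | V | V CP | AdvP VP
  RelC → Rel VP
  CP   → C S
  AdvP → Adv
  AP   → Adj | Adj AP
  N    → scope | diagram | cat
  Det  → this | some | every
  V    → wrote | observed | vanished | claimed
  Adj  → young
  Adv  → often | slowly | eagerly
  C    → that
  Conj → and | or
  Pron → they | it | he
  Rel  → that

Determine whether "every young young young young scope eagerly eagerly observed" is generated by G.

Grammatical

[S [NP [Det every] [AP [Adj young] [AP [Adj young] [AP [Adj young] [AP [Adj young]]]]] [N scope]] [VP [AdvP [Adv eagerly]] [VP [AdvP [Adv eagerly]] [VP [V observed]]]]]
Each bracket corresponds to one application of a listed rule, so the string is derivable from S.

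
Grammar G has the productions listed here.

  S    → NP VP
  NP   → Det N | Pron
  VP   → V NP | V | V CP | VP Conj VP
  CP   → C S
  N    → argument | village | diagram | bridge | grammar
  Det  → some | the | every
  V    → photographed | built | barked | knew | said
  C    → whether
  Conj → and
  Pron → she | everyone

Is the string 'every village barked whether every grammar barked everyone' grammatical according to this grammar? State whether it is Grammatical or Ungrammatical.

S
  NP
    Det: every
    N: village
  VP
    V: barked
    CP
      C: whether
      S
        NP
          Det: every
          N: grammar
        VP
          V: barked
          NP
            Pron: everyone
The bracketing above is licensed at every node by one of the given productions, with S at the root.

Grammatical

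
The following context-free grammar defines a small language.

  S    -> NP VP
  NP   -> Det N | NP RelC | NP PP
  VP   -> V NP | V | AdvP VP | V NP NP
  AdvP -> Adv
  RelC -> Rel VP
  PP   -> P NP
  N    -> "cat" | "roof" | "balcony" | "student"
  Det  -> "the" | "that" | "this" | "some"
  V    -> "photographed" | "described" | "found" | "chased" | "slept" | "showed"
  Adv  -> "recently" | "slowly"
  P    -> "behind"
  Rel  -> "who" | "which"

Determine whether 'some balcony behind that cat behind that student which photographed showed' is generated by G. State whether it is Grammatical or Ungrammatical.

[S [NP [NP [NP [Det some] [N balcony]] [PP [P behind] [NP [NP [Det that] [N cat]] [PP [P behind] [NP [Det that] [N student]]]]]] [RelC [Rel which] [VP [V photographed]]]] [VP [V showed]]]
The bracketing above is licensed at every node by one of the given productions, with S at the root.

Grammatical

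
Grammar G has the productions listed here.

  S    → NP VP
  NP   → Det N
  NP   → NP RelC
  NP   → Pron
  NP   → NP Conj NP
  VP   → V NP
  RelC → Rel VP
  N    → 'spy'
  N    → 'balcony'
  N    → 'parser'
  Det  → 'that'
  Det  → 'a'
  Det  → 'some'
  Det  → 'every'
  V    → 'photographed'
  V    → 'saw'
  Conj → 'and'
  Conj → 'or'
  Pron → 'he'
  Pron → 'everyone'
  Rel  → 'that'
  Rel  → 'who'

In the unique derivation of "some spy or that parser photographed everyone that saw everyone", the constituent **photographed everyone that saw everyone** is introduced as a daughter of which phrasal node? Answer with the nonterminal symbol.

[S [NP [NP [Det some] [N spy]] [Conj or] [NP [Det that] [N parser]]] [VP [V photographed] [NP [NP [Pron everyone]] [RelC [Rel that] [VP [V saw] [NP [Pron everyone]]]]]]]
The span 'photographed everyone that saw everyone' is the VP node built by VP → V NP.
Its mother is the S built by S → NP VP.

S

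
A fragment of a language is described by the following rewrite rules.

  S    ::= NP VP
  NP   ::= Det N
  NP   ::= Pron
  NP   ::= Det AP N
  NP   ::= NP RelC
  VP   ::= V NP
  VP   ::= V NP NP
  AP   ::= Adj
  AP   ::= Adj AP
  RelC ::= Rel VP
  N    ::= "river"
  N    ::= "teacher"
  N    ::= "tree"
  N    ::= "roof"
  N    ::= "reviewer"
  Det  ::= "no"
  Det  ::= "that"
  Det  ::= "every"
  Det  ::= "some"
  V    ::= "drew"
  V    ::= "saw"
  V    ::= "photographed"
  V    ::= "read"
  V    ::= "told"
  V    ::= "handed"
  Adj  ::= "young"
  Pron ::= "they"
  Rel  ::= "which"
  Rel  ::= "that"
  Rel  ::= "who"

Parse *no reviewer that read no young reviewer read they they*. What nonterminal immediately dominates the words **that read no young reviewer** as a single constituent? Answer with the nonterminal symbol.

RelC

[S [NP [NP [Det no] [N reviewer]] [RelC [Rel that] [VP [V read] [NP [Det no] [AP [Adj young]] [N reviewer]]]]] [VP [V read] [NP [Pron they]] [NP [Pron they]]]]
The span 'that read no young reviewer' is the RelC node built by RelC → Rel VP.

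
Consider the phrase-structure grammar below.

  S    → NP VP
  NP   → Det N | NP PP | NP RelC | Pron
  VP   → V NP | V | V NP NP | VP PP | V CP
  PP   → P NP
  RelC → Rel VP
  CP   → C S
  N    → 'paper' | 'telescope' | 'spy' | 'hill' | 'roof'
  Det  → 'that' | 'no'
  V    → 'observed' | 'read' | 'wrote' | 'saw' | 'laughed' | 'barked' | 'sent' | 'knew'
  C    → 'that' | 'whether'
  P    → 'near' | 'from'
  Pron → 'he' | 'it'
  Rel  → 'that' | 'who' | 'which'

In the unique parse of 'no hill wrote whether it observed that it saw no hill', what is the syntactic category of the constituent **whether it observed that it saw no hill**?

S
  NP
    Det: no
    N: hill
  VP
    V: wrote
    CP
      C: whether
      S
        NP
          Pron: it
        VP
          V: observed
          CP
            C: that
            S
              NP
                Pron: it
              VP
                V: saw
                NP
                  Det: no
                  N: hill
The span 'whether it observed that it saw no hill' is the CP node built by CP → C S.

CP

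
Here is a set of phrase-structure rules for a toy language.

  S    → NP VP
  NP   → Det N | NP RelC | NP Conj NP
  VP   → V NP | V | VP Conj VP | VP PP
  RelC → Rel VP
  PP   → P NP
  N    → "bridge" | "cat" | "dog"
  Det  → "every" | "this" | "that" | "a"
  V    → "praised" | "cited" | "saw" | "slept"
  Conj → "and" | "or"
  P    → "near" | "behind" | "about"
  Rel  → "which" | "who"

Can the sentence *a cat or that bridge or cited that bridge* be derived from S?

Ungrammatical

For S → NP VP, every NP-prefix leaves a non-VP remainder: after 'a cat' the remainder is not a VP; after 'a cat or that bridge' the remainder is not a VP.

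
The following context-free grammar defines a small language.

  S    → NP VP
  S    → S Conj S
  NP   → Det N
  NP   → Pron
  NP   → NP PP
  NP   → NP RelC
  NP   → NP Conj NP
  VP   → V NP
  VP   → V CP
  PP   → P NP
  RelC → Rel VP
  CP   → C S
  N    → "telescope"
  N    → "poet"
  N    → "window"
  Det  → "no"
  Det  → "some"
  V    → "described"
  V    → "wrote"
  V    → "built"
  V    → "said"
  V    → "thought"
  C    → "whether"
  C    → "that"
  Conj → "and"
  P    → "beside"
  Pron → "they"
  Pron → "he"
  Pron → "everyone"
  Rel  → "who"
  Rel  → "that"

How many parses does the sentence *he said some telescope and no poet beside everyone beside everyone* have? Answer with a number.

5

Two of the 5 distinct bracketings:
[S [NP [Pron he]] [VP [V said] [NP [NP [NP [Det some] [N telescope]] [Conj and] [NP [Det no] [N poet]]] [PP [P beside] [NP [NP [Pron everyone]] [PP [P beside] [NP [Pron everyone]]]]]]]]
[S [NP [Pron he]] [VP [V said] [NP [NP [NP [NP [Det some] [N telescope]] [Conj and] [NP [Det no] [N poet]]] [PP [P beside] [NP [Pron everyone]]]] [PP [P beside] [NP [Pron everyone]]]]]]
The trees differ in how a recursive rule is bracketed over the same span.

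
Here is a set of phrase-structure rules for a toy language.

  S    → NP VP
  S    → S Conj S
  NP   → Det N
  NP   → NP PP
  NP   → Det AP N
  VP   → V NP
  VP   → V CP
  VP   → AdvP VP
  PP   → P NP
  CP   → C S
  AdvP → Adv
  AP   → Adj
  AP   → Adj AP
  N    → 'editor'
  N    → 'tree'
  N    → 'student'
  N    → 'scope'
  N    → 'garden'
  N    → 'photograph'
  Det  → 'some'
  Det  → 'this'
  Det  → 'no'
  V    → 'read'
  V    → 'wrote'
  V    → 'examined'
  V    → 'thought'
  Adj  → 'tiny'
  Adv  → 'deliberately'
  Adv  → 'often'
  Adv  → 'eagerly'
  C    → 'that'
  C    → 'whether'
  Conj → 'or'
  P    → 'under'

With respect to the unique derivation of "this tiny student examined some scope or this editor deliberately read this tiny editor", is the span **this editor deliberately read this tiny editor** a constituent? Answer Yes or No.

[S [S [NP [Det this] [AP [Adj tiny]] [N student]] [VP [V examined] [NP [Det some] [N scope]]]] [Conj or] [S [NP [Det this] [N editor]] [VP [AdvP [Adv deliberately]] [VP [V read] [NP [Det this] [AP [Adj tiny]] [N editor]]]]]]
The words 'this editor deliberately read this tiny editor' are exhaustively dominated by a single S node (built by S → NP VP), so they form a constituent.

Yes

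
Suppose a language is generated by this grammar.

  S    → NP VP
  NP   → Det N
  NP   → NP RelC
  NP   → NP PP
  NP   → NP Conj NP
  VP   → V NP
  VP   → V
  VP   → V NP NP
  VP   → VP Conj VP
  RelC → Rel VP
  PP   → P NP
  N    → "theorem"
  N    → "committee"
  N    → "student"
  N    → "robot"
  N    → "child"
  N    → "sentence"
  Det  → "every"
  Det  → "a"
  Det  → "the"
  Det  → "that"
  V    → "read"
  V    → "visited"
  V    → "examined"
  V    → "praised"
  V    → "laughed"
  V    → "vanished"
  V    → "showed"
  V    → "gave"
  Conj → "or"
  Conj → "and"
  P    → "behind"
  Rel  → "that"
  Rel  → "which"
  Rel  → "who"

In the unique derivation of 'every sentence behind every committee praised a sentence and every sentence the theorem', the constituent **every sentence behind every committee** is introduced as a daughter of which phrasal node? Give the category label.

[S [NP [NP [Det every] [N sentence]] [PP [P behind] [NP [Det every] [N committee]]]] [VP [V praised] [NP [NP [Det a] [N sentence]] [Conj and] [NP [Det every] [N sentence]]] [NP [Det the] [N theorem]]]]
The span 'every sentence behind every committee' is the NP node built by NP → NP PP.
Its mother is the S built by S → NP VP.

S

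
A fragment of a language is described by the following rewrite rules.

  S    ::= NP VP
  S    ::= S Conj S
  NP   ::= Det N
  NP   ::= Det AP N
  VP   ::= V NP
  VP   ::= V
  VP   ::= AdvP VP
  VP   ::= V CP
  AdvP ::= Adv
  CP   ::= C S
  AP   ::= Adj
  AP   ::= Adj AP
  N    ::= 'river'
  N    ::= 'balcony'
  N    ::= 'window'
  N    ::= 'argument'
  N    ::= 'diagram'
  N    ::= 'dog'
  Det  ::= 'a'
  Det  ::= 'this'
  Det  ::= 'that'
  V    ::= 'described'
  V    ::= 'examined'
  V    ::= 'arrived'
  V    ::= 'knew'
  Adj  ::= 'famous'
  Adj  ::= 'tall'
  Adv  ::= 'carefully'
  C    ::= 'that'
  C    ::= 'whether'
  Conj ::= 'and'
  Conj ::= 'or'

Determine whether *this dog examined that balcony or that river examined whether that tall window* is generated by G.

Ungrammatical

For S → NP VP, the only prefix that parses as NP is 'this dog', but the remainder 'examined that balcony or that river examined whether that tall window' is not a VP under these rules. The alternative S rule S → S Conj S likewise has no satisfying split.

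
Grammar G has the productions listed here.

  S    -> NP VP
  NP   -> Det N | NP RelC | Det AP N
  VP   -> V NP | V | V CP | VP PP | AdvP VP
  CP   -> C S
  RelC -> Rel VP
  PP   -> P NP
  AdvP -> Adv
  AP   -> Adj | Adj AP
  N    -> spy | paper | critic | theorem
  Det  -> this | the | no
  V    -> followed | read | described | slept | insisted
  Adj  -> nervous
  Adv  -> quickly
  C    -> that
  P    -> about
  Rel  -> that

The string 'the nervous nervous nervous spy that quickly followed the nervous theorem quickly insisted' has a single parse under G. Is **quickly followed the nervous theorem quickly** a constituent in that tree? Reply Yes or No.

[S [NP [NP [Det the] [AP [Adj nervous] [AP [Adj nervous] [AP [Adj nervous]]]] [N spy]] [RelC [Rel that] [VP [AdvP [Adv quickly]] [VP [V followed] [NP [Det the] [AP [Adj nervous]] [N theorem]]]]]] [VP [AdvP [Adv quickly]] [VP [V insisted]]]]
The smallest constituent containing 'quickly followed the nervous theorem quickly' is the S spanning 'the nervous nervous nervous spy that quickly followed the nervous theorem quickly insisted'; no single node in the tree dominates exactly the given words.

No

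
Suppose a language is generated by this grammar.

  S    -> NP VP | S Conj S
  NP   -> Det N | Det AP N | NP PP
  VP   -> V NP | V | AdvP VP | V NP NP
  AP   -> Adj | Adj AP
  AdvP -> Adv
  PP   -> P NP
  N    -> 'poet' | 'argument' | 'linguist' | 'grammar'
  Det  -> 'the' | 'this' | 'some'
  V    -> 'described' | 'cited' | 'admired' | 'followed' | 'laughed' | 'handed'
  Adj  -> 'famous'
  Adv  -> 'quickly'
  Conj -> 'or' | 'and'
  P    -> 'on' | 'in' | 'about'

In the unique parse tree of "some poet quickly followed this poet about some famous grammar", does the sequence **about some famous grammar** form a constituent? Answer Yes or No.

[S [NP [Det some] [N poet]] [VP [AdvP [Adv quickly]] [VP [V followed] [NP [NP [Det this] [N poet]] [PP [P about] [NP [Det some] [AP [Adj famous]] [N grammar]]]]]]]
The words 'about some famous grammar' are exhaustively dominated by a single PP node (built by PP → P NP), so they form a constituent.

Yes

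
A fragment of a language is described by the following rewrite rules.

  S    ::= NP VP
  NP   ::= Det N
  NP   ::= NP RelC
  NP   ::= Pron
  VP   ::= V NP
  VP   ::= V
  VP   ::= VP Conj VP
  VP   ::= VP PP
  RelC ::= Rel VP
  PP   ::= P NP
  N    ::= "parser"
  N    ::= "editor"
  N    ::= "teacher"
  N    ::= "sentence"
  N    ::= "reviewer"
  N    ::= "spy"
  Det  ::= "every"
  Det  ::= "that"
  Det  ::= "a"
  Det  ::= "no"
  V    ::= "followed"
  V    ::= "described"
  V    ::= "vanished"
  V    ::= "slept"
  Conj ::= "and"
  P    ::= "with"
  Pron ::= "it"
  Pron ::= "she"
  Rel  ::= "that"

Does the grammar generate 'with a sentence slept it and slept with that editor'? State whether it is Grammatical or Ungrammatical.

Ungrammatical

For S → NP VP, no prefix of the string parses as an NP.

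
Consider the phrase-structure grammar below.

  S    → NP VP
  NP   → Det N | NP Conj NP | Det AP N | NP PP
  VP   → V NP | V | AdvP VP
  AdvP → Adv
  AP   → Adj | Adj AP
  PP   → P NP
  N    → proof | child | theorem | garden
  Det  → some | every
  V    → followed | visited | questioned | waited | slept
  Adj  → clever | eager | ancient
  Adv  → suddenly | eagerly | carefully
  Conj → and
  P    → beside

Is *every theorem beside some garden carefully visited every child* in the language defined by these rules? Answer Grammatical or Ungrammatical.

Grammatical

[S [NP [NP [Det every] [N theorem]] [PP [P beside] [NP [Det some] [N garden]]]] [VP [AdvP [Adv carefully]] [VP [V visited] [NP [Det every] [N child]]]]]
The bracketing above is licensed at every node by one of the given productions, with S at the root.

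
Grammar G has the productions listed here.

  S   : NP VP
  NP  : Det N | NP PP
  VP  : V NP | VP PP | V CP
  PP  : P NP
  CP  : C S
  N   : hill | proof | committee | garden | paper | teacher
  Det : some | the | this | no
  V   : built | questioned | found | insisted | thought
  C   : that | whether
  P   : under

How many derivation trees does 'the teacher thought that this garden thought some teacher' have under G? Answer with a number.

[S [NP [Det the] [N teacher]] [VP [V thought] [CP [C that] [S [NP [Det this] [N garden]] [VP [V thought] [NP [Det some] [N teacher]]]]]]]
No rule offers an alternative attachment or grouping for any span, so this is the only derivation.

1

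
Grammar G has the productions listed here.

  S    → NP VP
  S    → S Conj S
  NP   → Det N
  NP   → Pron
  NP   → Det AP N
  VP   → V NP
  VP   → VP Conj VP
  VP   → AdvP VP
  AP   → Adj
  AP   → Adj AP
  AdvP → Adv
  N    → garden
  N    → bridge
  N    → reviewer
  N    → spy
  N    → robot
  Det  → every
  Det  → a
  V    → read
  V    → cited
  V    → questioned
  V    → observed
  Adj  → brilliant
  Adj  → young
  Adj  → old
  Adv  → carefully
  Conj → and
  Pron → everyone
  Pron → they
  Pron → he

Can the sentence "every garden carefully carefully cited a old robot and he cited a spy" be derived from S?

S
  S
    NP
      Det: every
      N: garden
    VP
      AdvP
        Adv: carefully
      VP
        AdvP
          Adv: carefully
        VP
          V: cited
          NP
            Det: a
            AP
              Adj: old
            N: robot
  Conj: and
  S
    NP
      Pron: he
    VP
      V: cited
      NP
        Det: a
        N: spy
Every word is introduced by a lexical rule and the phrasal rules combine the resulting categories into a single S.

Grammatical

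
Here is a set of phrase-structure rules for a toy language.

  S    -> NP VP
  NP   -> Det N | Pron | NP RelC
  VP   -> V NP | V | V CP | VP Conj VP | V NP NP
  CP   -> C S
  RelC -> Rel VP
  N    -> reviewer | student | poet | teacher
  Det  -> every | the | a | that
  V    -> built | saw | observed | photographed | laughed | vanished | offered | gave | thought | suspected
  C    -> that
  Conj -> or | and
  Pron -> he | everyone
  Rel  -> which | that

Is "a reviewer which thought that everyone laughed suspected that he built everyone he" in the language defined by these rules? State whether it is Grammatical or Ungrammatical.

Grammatical

[S [NP [NP [Det a] [N reviewer]] [RelC [Rel which] [VP [V thought] [CP [C that] [S [NP [Pron everyone]] [VP [V laughed]]]]]]] [VP [V suspected] [CP [C that] [S [NP [Pron he]] [VP [V built] [NP [Pron everyone]] [NP [Pron he]]]]]]]
Every word is introduced by a lexical rule and the phrasal rules combine the resulting categories into a single S.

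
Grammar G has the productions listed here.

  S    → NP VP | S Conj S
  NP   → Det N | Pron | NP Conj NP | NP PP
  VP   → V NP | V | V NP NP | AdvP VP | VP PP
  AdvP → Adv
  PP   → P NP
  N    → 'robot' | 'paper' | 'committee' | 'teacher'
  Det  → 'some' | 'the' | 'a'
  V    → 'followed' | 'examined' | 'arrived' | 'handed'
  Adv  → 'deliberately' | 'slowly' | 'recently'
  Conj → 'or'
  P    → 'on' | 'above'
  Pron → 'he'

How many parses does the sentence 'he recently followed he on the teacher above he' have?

9

Two of the 9 distinct bracketings:
[S [NP [Pron he]] [VP [AdvP [Adv recently]] [VP [V followed] [NP [NP [Pron he]] [PP [P on] [NP [NP [Det the] [N teacher]] [PP [P above] [NP [Pron he]]]]]]]]]
[S [NP [Pron he]] [VP [AdvP [Adv recently]] [VP [V followed] [NP [NP [NP [Pron he]] [PP [P on] [NP [Det the] [N teacher]]]] [PP [P above] [NP [Pron he]]]]]]]
The trees differ in how a recursive rule is bracketed over the same span.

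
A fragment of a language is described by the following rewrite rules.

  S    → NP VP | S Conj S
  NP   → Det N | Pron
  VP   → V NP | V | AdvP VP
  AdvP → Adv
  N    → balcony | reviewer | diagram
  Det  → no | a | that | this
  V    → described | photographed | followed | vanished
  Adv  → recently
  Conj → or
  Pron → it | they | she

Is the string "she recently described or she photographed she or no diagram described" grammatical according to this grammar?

S
  S
    NP
      Pron: she
    VP
      AdvP
        Adv: recently
      VP
        V: described
  Conj: or
  S
    S
      NP
        Pron: she
      VP
        V: photographed
        NP
          Pron: she
    Conj: or
    S
      NP
        Det: no
        N: diagram
      VP
        V: described
Each bracket corresponds to one application of a listed rule, so the string is derivable from S.

Grammatical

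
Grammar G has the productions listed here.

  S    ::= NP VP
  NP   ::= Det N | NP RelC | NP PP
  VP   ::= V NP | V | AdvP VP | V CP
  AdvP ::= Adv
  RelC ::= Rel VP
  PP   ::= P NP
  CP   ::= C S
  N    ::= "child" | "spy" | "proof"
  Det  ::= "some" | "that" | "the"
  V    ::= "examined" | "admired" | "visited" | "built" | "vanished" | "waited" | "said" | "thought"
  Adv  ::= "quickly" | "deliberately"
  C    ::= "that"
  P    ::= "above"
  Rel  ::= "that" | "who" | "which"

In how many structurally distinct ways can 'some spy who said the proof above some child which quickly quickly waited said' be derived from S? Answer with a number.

5

Two of the 5 distinct bracketings:
[S [NP [NP [Det some] [N spy]] [RelC [Rel who] [VP [V said] [NP [NP [NP [Det the] [N proof]] [PP [P above] [NP [Det some] [N child]]]] [RelC [Rel which] [VP [AdvP [Adv quickly]] [VP [AdvP [Adv quickly]] [VP [V waited]]]]]]]]] [VP [V said]]]
[S [NP [NP [Det some] [N spy]] [RelC [Rel who] [VP [V said] [NP [NP [Det the] [N proof]] [PP [P above] [NP [NP [Det some] [N child]] [RelC [Rel which] [VP [AdvP [Adv quickly]] [VP [AdvP [Adv quickly]] [VP [V waited]]]]]]]]]]] [VP [V said]]]
The trees differ in how a recursive rule is bracketed over the same span.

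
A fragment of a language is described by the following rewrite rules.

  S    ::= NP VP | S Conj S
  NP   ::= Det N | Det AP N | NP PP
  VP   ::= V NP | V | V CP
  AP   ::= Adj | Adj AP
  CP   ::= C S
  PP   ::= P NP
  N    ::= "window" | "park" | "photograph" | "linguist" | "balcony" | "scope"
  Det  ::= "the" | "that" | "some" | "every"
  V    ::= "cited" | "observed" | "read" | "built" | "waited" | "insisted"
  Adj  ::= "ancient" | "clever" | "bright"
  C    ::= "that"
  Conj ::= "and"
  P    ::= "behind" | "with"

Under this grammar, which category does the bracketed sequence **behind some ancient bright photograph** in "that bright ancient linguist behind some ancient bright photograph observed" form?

PP

[S [NP [NP [Det that] [AP [Adj bright] [AP [Adj ancient]]] [N linguist]] [PP [P behind] [NP [Det some] [AP [Adj ancient] [AP [Adj bright]]] [N photograph]]]] [VP [V observed]]]
The span 'behind some ancient bright photograph' is the PP node built by PP → P NP.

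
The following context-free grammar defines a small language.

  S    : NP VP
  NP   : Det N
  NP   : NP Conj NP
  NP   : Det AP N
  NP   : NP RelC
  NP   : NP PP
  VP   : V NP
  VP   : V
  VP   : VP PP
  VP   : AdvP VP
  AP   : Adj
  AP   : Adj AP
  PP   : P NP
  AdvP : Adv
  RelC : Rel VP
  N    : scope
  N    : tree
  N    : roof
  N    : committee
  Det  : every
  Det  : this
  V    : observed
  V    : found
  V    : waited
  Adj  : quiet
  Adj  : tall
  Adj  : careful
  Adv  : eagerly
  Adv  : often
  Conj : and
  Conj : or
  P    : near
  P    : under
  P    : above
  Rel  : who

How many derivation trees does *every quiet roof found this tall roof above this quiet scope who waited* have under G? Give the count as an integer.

3

Two of the 3 distinct bracketings:
[S [NP [Det every] [AP [Adj quiet]] [N roof]] [VP [V found] [NP [NP [NP [Det this] [AP [Adj tall]] [N roof]] [PP [P above] [NP [Det this] [AP [Adj quiet]] [N scope]]]] [RelC [Rel who] [VP [V waited]]]]]]
[S [NP [Det every] [AP [Adj quiet]] [N roof]] [VP [V found] [NP [NP [Det this] [AP [Adj tall]] [N roof]] [PP [P above] [NP [NP [Det this] [AP [Adj quiet]] [N scope]] [RelC [Rel who] [VP [V waited]]]]]]]]
The trees differ in how a recursive rule is bracketed over the same span.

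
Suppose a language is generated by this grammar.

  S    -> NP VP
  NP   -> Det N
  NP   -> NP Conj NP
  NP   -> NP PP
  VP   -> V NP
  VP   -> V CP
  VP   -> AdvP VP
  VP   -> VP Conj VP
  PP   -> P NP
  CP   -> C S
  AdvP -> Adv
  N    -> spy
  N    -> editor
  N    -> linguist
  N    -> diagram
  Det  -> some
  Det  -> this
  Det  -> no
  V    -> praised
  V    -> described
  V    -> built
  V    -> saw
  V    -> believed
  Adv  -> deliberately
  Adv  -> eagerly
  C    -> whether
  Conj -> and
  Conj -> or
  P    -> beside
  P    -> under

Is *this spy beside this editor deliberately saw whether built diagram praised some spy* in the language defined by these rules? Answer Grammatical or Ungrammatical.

Ungrammatical

A C word can never sit immediately before a V word in any string this grammar generates, so the substring 'whether built' rules out a derivation.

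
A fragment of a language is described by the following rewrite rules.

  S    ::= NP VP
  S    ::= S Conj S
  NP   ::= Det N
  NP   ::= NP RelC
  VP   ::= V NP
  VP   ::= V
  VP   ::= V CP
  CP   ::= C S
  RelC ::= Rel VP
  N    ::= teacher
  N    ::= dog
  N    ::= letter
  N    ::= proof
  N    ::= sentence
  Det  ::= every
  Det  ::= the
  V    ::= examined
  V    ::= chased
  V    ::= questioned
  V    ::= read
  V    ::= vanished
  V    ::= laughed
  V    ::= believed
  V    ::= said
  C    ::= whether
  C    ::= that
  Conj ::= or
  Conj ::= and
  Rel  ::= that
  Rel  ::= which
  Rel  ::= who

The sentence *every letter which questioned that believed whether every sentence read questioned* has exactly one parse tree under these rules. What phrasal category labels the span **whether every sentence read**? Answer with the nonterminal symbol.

[S [NP [NP [NP [Det every] [N letter]] [RelC [Rel which] [VP [V questioned]]]] [RelC [Rel that] [VP [V believed] [CP [C whether] [S [NP [Det every] [N sentence]] [VP [V read]]]]]]] [VP [V questioned]]]
The span 'whether every sentence read' is the CP node built by CP → C S.

CP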